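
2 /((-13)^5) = -2 /371293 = -0.00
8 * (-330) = -2640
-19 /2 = -9.50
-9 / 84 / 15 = -1 / 140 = -0.01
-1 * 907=-907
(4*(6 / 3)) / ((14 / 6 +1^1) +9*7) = 0.12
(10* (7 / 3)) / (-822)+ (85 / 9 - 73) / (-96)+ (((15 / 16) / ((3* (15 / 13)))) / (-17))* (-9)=0.78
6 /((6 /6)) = 6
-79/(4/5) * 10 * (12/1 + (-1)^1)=-10862.50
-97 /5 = -19.40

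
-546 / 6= -91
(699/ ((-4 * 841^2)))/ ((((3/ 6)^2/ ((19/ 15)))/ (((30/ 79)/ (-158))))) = 13281/ 4414140721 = 0.00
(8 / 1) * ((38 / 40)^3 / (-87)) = -6859 / 87000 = -0.08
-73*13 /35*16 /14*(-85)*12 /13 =119136 /49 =2431.35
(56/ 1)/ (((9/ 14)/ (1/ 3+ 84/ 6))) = 33712/ 27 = 1248.59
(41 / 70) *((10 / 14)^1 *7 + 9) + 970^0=9.20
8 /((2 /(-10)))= -40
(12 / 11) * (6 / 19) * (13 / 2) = 468 / 209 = 2.24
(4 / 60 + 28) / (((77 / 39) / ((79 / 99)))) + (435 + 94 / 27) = 51435266 / 114345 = 449.83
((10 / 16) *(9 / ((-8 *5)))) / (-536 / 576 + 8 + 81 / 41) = -3321 / 213608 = -0.02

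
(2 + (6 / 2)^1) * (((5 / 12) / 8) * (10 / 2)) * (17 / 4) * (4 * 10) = 10625 / 48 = 221.35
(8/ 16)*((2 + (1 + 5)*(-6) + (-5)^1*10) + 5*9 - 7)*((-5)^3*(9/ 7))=25875/ 7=3696.43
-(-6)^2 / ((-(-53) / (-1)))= 36 / 53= 0.68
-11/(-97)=11/97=0.11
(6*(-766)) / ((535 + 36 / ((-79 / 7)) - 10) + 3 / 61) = -8.81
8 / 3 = 2.67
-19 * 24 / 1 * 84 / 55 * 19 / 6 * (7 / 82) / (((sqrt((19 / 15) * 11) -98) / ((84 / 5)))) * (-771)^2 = 21198374767584 * sqrt(3135) / 1621920025 +6232322181669696 / 324384005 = 19944590.43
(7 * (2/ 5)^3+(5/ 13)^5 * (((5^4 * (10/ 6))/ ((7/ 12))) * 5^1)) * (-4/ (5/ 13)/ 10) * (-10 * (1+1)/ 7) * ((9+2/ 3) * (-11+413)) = 763509135659328/ 874680625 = 872900.48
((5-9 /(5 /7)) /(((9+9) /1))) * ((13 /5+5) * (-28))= 20216 /225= 89.85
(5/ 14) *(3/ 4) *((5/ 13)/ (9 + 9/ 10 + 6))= 125/ 19292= 0.01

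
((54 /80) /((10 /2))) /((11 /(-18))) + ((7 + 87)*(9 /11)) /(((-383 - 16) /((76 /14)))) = -68307 /53900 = -1.27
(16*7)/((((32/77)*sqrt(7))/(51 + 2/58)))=56980*sqrt(7)/29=5198.45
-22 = -22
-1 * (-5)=5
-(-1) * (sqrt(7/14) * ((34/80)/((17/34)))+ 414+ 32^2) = 17 * sqrt(2)/40+ 1438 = 1438.60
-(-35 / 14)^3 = 125 / 8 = 15.62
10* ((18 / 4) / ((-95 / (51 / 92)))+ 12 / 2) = 104421 / 1748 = 59.74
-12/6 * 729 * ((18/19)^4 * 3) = -459165024/130321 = -3523.34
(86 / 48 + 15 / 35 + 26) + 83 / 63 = 29.54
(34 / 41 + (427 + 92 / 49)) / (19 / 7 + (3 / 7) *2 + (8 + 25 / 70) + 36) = 1726562 / 192577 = 8.97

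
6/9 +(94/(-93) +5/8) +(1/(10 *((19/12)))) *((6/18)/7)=140473/494760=0.28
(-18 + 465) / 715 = 447 / 715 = 0.63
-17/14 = -1.21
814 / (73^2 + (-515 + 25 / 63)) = 51282 / 303307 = 0.17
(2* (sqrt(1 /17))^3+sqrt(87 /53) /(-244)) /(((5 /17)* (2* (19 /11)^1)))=-187* sqrt(4611) /2457080+11* sqrt(17) /1615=0.02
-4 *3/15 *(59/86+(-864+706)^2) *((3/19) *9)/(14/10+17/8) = -309162672/38399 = -8051.32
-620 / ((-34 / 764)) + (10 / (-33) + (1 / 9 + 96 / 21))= 164181715 / 11781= 13936.14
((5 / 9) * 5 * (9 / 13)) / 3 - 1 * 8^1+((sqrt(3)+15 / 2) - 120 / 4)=-2329 / 78+sqrt(3)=-28.13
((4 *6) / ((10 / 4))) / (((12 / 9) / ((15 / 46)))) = 54 / 23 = 2.35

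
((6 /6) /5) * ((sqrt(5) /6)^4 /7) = 5 /9072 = 0.00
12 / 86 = 6 / 43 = 0.14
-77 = -77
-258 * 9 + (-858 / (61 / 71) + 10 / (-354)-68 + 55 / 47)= -1719024352 / 507459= -3387.51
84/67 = 1.25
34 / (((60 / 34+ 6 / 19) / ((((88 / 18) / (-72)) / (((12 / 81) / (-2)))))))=14.98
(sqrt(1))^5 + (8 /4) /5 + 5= 32 /5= 6.40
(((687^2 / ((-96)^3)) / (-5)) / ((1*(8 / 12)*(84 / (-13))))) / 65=-52441 / 137625600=-0.00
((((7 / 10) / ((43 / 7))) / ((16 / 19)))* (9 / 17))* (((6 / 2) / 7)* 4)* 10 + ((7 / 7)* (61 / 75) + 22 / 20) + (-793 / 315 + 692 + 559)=5764103939 / 4605300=1251.62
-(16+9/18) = -33/2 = -16.50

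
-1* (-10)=10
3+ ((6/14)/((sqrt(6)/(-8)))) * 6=3- 24 * sqrt(6)/7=-5.40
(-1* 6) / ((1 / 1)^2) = -6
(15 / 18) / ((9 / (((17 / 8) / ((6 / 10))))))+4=5609 / 1296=4.33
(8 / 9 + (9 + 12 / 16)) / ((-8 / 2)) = -383 / 144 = -2.66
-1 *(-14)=14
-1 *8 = -8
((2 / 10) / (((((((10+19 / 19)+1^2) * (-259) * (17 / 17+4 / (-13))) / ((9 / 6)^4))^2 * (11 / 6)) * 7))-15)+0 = -793380398637 / 52892026880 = -15.00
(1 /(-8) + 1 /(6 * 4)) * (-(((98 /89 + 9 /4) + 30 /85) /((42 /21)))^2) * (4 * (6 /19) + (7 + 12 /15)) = 2.59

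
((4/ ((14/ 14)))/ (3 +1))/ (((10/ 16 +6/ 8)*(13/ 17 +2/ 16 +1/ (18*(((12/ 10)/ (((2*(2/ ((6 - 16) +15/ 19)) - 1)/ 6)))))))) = 192780/ 232903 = 0.83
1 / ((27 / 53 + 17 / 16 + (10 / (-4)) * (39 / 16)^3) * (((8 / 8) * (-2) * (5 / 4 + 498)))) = 868352 / 30028966883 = 0.00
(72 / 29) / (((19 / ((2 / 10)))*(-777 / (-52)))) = 1248 / 713545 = 0.00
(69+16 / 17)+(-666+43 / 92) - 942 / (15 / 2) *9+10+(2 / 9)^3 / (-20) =-1956498553 / 1140156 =-1715.99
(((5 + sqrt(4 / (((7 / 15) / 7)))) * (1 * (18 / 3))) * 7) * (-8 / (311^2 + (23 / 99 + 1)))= -66528 * sqrt(15) / 9575501-166320 / 9575501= -0.04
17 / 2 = 8.50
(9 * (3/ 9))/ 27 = 1/ 9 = 0.11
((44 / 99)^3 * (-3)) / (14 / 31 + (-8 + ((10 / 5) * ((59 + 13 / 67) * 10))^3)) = -298356896 / 1879689374244879147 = -0.00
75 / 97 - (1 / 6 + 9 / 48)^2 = 144767 / 223488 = 0.65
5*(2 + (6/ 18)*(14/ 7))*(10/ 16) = 25/ 3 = 8.33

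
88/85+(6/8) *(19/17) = 637/340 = 1.87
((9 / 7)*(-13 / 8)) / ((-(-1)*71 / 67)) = -1.97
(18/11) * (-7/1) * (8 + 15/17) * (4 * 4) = -304416/187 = -1627.89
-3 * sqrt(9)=-9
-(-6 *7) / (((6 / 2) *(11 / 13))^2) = 2366 / 363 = 6.52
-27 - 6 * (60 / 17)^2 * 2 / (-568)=-548613 / 20519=-26.74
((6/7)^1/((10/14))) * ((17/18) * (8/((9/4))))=544/135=4.03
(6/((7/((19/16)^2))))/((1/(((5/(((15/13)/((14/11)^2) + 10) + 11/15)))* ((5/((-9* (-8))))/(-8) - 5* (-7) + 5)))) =18918069625/895903744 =21.12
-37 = -37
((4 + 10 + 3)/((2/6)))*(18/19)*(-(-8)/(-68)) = -108/19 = -5.68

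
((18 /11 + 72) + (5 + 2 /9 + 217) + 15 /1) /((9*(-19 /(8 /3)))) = -246200 /50787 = -4.85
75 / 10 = 15 / 2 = 7.50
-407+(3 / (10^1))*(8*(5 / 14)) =-2843 / 7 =-406.14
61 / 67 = 0.91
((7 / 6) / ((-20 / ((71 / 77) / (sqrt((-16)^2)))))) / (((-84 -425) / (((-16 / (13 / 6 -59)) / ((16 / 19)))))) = 1349 / 610962880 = 0.00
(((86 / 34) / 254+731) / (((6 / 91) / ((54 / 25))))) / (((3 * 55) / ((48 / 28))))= 738621234 / 2968625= 248.81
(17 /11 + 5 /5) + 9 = 127 /11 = 11.55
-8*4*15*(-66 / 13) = 31680 / 13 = 2436.92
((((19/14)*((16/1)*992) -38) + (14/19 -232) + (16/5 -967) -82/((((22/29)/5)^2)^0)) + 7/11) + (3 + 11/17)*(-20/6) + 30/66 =7541300923/373065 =20214.44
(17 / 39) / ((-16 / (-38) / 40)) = 1615 / 39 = 41.41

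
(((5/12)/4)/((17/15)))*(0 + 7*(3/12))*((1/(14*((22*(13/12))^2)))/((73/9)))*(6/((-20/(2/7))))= -1215/5684494816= -0.00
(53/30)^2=2809/900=3.12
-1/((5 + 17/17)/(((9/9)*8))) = -4/3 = -1.33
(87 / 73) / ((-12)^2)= 29 / 3504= 0.01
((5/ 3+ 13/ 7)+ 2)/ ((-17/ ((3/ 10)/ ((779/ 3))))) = -174/ 463505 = -0.00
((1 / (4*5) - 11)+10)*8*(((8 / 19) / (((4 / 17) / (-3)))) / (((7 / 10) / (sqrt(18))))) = 1224*sqrt(2) / 7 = 247.29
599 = 599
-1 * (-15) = 15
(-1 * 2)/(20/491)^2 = -241081/200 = -1205.40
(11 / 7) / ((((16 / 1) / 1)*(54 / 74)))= 407 / 3024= 0.13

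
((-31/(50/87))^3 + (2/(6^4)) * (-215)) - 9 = -198638622136/1265625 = -156949.03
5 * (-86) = -430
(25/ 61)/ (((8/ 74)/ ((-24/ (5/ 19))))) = -21090/ 61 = -345.74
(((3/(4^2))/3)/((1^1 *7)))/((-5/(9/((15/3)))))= -9/2800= -0.00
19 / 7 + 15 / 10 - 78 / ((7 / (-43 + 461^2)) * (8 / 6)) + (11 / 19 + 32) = -472328807 / 266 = -1775672.21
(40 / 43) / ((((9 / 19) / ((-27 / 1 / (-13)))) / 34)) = 77520 / 559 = 138.68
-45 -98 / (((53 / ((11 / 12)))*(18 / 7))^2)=-2949066361 / 65528352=-45.00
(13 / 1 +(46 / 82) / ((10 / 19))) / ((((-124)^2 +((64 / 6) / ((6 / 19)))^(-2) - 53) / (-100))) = -5329630720 / 58059708409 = -0.09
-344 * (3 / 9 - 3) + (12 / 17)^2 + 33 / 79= 62893651 / 68493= 918.25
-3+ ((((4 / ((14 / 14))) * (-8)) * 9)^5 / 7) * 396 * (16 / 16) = -784616839446549 / 7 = -112088119920935.57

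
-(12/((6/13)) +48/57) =-510/19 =-26.84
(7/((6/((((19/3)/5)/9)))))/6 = 133/4860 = 0.03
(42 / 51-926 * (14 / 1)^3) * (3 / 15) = -43196034 / 85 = -508188.64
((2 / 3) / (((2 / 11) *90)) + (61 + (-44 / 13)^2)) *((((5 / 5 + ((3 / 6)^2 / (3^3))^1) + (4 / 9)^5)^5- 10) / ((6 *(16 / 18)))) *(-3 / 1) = 21545165140427872586776542653680249 / 59633545995840595969067621253120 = 361.29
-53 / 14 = -3.79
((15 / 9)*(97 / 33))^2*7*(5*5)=4200.02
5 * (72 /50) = 36 /5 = 7.20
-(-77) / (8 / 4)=77 / 2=38.50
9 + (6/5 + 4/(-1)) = 31/5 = 6.20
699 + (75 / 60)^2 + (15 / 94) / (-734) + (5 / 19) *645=4563584039 / 5243696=870.30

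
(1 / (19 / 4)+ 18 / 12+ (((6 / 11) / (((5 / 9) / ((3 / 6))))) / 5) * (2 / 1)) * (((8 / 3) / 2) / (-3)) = -39854 / 47025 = -0.85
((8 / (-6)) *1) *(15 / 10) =-2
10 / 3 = 3.33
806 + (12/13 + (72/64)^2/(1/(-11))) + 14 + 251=880257/832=1058.00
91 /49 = 13 /7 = 1.86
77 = 77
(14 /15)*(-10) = -28 /3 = -9.33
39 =39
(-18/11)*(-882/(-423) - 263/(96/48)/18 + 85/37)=183001/38258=4.78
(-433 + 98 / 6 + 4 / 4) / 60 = -1247 / 180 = -6.93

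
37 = 37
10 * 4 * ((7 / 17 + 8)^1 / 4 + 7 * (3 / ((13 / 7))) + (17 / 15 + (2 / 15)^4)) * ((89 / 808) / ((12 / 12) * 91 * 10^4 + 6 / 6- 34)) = 57929478691 / 822610622983500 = 0.00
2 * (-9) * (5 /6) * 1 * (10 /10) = -15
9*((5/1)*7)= 315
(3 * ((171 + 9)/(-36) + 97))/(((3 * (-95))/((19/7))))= -92/35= -2.63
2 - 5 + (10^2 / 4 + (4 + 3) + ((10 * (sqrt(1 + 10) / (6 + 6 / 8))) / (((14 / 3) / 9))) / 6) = 10 * sqrt(11) / 21 + 29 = 30.58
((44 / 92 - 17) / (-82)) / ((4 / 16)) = 760 / 943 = 0.81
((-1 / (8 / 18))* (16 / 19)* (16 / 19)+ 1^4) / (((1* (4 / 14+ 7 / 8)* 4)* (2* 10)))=-301 / 46930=-0.01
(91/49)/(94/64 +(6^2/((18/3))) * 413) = 416/555401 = 0.00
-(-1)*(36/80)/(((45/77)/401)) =30877/100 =308.77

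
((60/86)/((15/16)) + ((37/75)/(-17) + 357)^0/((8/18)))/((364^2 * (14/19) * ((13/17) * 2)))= 166345/8295309568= 0.00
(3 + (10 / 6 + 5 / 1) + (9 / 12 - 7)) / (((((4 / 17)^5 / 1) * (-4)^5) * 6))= -58214137 / 75497472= -0.77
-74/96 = -37/48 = -0.77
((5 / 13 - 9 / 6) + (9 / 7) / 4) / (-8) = 289 / 2912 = 0.10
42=42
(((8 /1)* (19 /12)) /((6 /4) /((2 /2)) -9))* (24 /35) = -608 /525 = -1.16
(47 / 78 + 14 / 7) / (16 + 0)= 203 / 1248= 0.16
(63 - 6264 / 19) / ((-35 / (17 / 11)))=86139 / 7315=11.78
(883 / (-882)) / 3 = -883 / 2646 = -0.33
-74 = -74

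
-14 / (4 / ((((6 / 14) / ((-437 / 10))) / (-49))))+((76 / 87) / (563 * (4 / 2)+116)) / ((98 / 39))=-0.00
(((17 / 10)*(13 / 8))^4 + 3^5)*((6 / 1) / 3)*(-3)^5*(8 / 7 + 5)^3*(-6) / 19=715159841616898443 / 66734080000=10716561.04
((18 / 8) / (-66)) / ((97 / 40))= -15 / 1067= -0.01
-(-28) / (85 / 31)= 868 / 85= 10.21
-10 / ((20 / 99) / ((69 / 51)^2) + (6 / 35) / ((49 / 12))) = -449081325 / 6841706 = -65.64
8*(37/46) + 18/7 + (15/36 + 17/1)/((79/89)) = 4369361/152628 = 28.63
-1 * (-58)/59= 58/59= 0.98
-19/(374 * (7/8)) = -76/1309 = -0.06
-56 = -56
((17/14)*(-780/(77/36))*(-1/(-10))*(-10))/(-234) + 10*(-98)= -529240/539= -981.89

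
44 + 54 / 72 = 179 / 4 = 44.75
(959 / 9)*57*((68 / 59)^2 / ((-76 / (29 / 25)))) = -32149516 / 261075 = -123.14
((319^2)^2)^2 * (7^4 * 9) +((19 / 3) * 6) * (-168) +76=2317181934573970558149061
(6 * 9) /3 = 18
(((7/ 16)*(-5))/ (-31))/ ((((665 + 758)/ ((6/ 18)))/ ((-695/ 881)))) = -24325/ 1865450544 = -0.00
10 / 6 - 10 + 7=-1.33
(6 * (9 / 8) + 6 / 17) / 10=483 / 680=0.71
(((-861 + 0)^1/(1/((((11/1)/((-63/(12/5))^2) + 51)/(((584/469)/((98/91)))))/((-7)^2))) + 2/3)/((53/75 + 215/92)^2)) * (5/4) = -306236307417375/2929842012643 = -104.52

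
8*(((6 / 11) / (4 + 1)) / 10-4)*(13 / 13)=-8776 / 275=-31.91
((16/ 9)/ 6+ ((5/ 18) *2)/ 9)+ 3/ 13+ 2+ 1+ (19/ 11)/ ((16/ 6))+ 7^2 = 4933109/ 92664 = 53.24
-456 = -456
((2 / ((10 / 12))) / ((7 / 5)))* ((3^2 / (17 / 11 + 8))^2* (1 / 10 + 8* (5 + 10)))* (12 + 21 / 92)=35313003 / 15778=2238.12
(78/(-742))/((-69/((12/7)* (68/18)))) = 1768/179193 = 0.01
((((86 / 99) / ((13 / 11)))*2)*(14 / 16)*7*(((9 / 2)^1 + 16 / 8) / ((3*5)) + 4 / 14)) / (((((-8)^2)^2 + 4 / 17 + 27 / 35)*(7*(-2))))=-772667 / 6845114952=-0.00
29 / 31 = 0.94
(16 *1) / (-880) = -1 / 55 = -0.02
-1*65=-65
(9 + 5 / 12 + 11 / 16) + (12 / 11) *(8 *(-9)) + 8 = -31913 / 528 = -60.44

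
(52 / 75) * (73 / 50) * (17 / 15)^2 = 548522 / 421875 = 1.30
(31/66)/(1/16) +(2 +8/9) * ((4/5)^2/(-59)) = 1092824/146025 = 7.48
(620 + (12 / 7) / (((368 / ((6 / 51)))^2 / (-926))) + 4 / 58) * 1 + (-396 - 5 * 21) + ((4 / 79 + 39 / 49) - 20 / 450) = 740612414223811 / 6178416544440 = 119.87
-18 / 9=-2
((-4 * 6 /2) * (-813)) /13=9756 /13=750.46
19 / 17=1.12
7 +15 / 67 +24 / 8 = 685 / 67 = 10.22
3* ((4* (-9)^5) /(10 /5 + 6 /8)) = -2834352 /11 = -257668.36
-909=-909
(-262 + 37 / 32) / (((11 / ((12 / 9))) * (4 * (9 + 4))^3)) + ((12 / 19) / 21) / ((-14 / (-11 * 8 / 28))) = 1578905129 / 241914376704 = 0.01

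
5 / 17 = 0.29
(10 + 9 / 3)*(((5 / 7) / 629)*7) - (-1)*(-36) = -22579 / 629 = -35.90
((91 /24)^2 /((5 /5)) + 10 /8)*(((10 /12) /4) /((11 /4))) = 45005 /38016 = 1.18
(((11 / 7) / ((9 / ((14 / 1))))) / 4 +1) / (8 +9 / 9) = 29 / 162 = 0.18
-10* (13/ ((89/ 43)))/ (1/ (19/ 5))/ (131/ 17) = -361114/ 11659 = -30.97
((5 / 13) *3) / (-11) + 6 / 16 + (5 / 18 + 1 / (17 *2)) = 101045 / 175032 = 0.58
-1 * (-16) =16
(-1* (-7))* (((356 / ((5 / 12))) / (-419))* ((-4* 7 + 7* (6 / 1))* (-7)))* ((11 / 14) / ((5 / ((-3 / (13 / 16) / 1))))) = -811.64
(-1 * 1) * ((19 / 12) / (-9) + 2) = -197 / 108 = -1.82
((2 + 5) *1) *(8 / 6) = 28 / 3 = 9.33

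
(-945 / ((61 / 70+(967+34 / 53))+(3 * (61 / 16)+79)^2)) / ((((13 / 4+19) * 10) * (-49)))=3663360 / 386610937591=0.00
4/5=0.80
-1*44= -44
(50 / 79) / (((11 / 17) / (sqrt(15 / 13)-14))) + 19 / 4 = -31089 / 3476 + 850* sqrt(195) / 11297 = -7.89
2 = 2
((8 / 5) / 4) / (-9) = -2 / 45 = -0.04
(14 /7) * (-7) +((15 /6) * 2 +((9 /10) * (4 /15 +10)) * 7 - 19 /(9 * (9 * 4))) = 450533 /8100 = 55.62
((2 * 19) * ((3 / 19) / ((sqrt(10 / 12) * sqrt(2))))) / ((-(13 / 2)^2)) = -24 * sqrt(15) / 845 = -0.11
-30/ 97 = -0.31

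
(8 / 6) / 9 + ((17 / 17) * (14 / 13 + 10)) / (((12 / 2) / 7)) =4588 / 351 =13.07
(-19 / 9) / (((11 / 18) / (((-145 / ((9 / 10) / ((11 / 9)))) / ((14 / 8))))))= 220400 / 567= 388.71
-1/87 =-0.01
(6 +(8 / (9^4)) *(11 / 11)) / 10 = 19687 / 32805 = 0.60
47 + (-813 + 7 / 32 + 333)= -13849 / 32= -432.78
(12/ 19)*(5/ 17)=60/ 323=0.19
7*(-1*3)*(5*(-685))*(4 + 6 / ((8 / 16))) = 1150800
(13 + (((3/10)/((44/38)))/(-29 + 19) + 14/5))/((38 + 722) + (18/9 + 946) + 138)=34703/4061200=0.01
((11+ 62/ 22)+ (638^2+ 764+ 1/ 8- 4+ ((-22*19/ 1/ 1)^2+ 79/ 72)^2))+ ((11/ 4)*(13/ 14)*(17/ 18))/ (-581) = 7080244144134477301/ 231916608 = 30529267417.25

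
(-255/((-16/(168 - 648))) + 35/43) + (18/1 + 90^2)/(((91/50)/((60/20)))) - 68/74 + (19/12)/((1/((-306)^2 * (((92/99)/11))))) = 319820195209/17518501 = 18256.14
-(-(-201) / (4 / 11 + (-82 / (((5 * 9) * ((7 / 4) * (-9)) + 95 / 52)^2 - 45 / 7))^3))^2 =-208698026134673573390778487278900234616627834674462031265625 / 683063122378657836594053082064868909988350323420383376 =-305532.56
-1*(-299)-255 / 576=57323 / 192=298.56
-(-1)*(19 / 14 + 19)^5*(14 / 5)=376057535625 / 38416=9789086.20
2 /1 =2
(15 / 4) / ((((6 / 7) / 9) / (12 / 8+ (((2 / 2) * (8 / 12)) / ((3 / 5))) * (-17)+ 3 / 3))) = -10325 / 16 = -645.31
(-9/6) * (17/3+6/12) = -37/4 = -9.25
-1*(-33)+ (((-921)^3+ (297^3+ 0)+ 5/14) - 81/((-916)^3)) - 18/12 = -4062091826270980361/5380027072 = -755031856.14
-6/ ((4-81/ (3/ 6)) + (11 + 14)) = 6/ 133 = 0.05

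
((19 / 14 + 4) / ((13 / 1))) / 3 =25 / 182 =0.14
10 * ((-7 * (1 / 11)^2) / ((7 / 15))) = -150 / 121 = -1.24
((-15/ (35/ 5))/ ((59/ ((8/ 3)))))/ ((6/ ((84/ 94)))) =-40/ 2773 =-0.01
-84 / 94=-42 / 47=-0.89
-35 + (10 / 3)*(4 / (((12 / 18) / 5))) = 65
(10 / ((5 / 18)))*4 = 144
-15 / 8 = -1.88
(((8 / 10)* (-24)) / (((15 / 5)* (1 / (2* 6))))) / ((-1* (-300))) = -32 / 125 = -0.26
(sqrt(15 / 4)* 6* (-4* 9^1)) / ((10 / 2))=-108* sqrt(15) / 5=-83.66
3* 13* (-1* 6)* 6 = -1404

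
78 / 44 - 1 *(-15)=369 / 22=16.77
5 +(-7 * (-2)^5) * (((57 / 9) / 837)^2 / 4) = 31545821 / 6305121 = 5.00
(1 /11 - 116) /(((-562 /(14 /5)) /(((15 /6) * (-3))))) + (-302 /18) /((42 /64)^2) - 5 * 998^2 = -122192615722703 /24536358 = -4980063.29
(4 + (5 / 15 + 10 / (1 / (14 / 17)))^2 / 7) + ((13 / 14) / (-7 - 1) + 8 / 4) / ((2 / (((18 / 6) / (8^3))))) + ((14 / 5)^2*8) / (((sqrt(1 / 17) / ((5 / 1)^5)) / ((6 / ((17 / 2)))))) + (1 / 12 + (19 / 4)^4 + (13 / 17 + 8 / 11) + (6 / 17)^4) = 498004753820363 / 948306788352 + 2352000*sqrt(17) / 17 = 570968.94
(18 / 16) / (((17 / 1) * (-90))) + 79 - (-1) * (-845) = -1041761 / 1360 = -766.00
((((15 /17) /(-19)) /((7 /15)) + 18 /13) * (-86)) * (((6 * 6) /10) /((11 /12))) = -701671248 /1616615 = -434.04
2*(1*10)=20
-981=-981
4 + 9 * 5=49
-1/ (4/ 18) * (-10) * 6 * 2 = 540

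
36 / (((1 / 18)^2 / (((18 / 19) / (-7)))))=-209952 / 133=-1578.59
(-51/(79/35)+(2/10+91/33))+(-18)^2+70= 4879817/13035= 374.36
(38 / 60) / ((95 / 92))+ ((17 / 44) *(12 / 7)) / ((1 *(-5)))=2777 / 5775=0.48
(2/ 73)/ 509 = 0.00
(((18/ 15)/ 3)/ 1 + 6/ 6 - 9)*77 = -2926/ 5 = -585.20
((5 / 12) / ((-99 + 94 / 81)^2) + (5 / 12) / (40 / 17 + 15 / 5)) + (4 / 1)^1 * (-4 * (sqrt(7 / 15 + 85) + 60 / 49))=-16 * sqrt(19230) / 15 - 468419007817 / 24004309875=-167.43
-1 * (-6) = 6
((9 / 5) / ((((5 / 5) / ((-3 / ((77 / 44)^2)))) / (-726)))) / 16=19602 / 245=80.01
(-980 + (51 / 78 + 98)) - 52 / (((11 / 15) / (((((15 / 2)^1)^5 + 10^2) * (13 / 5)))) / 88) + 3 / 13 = -10052286559 / 26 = -386626406.12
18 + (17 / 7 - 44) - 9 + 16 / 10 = -1084 / 35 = -30.97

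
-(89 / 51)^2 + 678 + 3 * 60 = 2223737 / 2601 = 854.95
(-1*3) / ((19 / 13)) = -39 / 19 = -2.05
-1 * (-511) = 511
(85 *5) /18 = 23.61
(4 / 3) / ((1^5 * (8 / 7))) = 7 / 6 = 1.17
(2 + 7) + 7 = 16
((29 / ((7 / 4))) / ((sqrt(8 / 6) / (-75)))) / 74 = -2175 * sqrt(3) / 259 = -14.55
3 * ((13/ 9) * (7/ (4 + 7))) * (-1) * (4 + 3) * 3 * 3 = -173.73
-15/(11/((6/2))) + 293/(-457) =-23788/5027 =-4.73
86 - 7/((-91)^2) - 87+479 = 478.00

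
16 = 16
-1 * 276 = -276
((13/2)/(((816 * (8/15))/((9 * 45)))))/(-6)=-8775/8704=-1.01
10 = 10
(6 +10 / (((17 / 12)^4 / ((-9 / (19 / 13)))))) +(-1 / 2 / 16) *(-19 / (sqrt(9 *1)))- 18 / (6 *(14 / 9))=-11750659409 / 1066396128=-11.02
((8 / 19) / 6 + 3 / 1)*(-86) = -264.04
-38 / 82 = -19 / 41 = -0.46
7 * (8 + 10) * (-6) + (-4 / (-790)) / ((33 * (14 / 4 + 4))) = -147816896 / 195525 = -756.00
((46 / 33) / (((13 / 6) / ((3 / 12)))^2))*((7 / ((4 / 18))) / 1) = 0.58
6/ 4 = 3/ 2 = 1.50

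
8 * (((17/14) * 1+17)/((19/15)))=15300/133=115.04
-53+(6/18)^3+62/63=-9824/189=-51.98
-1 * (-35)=35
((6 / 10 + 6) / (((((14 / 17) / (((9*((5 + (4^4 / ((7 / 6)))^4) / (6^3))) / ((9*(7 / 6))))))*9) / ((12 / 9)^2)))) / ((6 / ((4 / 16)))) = 1040893916365127 / 1715322420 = 606821.15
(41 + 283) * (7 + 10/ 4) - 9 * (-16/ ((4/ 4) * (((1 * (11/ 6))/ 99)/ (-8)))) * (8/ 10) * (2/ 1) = -482274/ 5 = -96454.80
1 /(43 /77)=77 /43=1.79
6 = 6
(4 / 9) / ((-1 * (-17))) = 4 / 153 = 0.03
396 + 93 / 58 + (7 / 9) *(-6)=392.94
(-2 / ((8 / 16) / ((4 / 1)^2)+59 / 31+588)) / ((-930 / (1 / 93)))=0.00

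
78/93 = 26/31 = 0.84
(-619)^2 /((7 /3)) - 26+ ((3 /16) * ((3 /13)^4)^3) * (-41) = 428424200469183001795 /2609385533717872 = 164185.86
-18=-18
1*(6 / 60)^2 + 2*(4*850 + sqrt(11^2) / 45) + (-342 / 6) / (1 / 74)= 2324249 / 900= 2582.50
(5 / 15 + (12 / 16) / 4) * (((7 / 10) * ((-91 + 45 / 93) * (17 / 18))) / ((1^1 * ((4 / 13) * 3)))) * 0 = 0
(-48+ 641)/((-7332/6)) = -593/1222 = -0.49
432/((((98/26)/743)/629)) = 2624620752/49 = 53563688.82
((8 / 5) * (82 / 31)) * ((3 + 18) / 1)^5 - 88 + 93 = 2679171031 / 155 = 17284974.39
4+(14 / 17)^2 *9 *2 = 4684 / 289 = 16.21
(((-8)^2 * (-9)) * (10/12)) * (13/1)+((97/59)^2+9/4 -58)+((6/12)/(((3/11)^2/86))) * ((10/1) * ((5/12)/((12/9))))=-1124447891/250632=-4486.45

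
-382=-382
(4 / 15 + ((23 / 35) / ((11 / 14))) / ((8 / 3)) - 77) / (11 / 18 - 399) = 151311 / 788810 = 0.19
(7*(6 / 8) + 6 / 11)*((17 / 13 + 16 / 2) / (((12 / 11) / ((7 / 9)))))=71995 / 1872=38.46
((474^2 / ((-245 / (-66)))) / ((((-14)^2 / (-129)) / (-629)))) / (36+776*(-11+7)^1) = -150401091357 / 18415670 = -8167.02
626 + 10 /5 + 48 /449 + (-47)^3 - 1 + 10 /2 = -46332711 /449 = -103190.89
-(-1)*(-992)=-992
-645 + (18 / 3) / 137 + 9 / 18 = -176581 / 274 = -644.46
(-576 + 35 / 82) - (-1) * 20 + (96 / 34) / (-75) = -19363037 / 34850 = -555.61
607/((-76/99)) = -60093/76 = -790.70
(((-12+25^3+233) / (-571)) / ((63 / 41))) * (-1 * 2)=433124 / 11991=36.12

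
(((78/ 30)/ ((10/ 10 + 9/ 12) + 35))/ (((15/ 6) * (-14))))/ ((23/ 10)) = -0.00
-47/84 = -0.56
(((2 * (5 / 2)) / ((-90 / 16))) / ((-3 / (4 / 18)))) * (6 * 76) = 2432 / 81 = 30.02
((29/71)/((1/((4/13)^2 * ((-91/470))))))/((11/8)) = -12992/2385955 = -0.01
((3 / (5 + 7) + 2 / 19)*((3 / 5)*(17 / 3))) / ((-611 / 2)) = -459 / 116090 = -0.00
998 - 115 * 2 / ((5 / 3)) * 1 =860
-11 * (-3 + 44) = -451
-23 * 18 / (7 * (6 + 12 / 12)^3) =-0.17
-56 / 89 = -0.63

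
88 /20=22 /5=4.40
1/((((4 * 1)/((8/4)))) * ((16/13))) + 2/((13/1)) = 233/416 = 0.56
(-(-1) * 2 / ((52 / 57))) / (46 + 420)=57 / 12116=0.00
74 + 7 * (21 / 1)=221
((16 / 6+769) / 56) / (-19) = -2315 / 3192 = -0.73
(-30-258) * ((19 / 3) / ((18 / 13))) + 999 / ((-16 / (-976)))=178865 / 3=59621.67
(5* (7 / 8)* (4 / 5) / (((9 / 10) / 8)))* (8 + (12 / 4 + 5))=4480 / 9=497.78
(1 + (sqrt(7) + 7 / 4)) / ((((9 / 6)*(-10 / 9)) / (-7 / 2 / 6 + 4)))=-451 / 80- 41*sqrt(7) / 20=-11.06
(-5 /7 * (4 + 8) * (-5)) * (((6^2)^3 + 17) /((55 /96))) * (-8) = -27931062.86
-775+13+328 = -434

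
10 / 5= 2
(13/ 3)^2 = 169/ 9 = 18.78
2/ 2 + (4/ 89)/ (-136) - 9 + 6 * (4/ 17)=-19937/ 3026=-6.59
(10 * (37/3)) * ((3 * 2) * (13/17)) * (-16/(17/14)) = -2154880/289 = -7456.33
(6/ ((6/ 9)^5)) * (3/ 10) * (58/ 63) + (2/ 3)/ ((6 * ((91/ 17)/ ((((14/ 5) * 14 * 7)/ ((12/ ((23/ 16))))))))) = 260761/ 19656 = 13.27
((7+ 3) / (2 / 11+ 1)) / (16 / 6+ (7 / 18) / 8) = 15840 / 5083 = 3.12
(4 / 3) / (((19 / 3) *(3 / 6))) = 8 / 19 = 0.42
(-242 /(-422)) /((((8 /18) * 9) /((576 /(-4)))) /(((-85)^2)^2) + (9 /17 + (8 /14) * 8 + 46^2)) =1591701457500 /5887352166141023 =0.00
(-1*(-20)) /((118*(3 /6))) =20 /59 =0.34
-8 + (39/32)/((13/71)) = -43/32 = -1.34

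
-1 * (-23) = 23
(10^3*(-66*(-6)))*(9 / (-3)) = -1188000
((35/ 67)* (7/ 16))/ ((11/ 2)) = 245/ 5896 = 0.04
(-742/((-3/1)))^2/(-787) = -550564/7083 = -77.73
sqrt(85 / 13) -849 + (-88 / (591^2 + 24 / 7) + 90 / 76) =-78770298455 / 92909658 + sqrt(1105) / 13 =-845.26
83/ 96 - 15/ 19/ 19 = 28523/ 34656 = 0.82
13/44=0.30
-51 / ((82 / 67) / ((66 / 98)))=-112761 / 4018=-28.06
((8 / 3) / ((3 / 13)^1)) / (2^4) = 13 / 18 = 0.72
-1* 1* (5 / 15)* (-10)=10 / 3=3.33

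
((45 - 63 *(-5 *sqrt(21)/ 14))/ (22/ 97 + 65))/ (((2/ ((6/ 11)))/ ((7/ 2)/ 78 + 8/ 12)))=1455/ 10868 + 1455 *sqrt(21)/ 21736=0.44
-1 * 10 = -10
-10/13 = -0.77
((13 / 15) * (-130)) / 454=-169 / 681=-0.25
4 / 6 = 2 / 3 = 0.67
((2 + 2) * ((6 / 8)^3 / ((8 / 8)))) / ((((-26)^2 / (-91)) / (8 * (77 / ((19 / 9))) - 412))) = 107919 / 3952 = 27.31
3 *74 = 222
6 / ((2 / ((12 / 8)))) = 9 / 2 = 4.50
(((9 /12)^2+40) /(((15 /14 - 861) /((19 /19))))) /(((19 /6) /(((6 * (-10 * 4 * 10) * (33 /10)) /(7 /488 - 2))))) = -1463209440 /24627781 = -59.41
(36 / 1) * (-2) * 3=-216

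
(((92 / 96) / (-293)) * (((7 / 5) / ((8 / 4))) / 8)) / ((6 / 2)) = -161 / 1687680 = -0.00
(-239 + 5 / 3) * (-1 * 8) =5696 / 3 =1898.67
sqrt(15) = 3.87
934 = 934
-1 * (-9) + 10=19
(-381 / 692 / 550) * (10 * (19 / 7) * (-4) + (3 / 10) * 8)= 353949 / 3330250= 0.11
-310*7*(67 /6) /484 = -72695 /1452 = -50.07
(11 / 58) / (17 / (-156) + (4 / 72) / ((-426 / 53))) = -274131 / 167504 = -1.64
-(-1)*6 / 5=6 / 5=1.20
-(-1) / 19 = 1 / 19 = 0.05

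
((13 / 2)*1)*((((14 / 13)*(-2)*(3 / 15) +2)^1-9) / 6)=-161 / 20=-8.05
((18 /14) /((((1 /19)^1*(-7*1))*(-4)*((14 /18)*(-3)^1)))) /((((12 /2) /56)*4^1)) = -171 /196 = -0.87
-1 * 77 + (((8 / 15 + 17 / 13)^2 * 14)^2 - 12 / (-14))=22018683251767 / 10121304375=2175.48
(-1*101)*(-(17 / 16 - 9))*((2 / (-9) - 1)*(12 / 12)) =979.84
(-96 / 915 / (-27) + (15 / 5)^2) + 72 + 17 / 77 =51504154 / 634095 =81.22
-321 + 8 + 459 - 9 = 137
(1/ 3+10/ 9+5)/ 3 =58/ 27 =2.15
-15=-15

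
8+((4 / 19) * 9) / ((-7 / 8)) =776 / 133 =5.83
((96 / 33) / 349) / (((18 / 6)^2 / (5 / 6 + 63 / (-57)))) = -496 / 1969407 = -0.00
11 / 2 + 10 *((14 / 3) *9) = 851 / 2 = 425.50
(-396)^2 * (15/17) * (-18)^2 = 762125760/17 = 44830927.06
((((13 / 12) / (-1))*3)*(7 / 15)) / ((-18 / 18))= 1.52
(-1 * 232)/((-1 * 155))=232/155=1.50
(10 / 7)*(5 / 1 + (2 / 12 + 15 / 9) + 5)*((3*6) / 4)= 1065 / 14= 76.07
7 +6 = 13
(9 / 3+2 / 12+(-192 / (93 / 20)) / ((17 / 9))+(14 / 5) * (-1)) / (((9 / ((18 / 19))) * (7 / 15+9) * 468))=-339803 / 665423928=-0.00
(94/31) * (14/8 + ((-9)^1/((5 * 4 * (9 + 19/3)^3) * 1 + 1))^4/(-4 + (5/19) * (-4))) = 37802797629091657058302355161/7123931468096300309922536176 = 5.31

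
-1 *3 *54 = -162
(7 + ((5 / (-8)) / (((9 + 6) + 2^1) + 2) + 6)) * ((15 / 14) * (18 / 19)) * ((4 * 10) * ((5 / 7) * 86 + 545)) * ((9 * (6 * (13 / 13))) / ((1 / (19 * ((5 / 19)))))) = 1524866613750 / 17689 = 86204229.39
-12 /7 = -1.71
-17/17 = -1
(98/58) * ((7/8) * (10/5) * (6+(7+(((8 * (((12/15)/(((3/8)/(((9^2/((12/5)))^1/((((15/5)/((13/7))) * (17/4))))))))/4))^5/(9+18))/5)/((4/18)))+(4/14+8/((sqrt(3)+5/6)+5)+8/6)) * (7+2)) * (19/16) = 3084414099687879013227/721176947919680 - 527877 * sqrt(3)/64786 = 4276903.10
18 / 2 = 9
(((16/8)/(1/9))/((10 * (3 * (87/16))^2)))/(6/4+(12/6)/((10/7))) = 512/219501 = 0.00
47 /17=2.76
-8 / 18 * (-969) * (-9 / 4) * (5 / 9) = -1615 / 3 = -538.33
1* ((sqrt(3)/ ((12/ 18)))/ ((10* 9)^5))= sqrt(3)/ 3936600000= 0.00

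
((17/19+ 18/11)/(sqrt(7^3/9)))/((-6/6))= -1587*sqrt(7)/10241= -0.41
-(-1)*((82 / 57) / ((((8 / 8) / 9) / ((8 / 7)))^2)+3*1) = 144489 / 931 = 155.20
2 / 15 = 0.13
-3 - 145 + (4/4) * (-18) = -166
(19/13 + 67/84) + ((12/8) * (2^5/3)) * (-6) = -102365/1092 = -93.74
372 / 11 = 33.82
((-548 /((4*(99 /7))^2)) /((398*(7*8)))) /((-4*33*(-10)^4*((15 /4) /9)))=959 /68654044800000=0.00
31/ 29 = 1.07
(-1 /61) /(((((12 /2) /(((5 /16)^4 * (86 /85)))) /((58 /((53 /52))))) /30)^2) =-102654891015625 /830805404286976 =-0.12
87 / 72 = 29 / 24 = 1.21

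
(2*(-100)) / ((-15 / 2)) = 80 / 3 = 26.67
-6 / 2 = -3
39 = 39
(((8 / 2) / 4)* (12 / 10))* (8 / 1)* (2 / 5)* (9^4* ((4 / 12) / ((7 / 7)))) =8398.08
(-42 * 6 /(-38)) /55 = 126 /1045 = 0.12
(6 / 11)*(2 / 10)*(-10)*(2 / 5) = -24 / 55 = -0.44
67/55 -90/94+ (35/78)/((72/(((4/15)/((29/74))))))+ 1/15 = 52358477/157876290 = 0.33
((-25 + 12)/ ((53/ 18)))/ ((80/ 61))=-3.37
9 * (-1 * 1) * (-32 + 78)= -414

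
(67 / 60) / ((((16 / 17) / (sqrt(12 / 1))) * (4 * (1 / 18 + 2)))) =3417 * sqrt(3) / 11840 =0.50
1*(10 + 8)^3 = 5832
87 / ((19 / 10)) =870 / 19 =45.79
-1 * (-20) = 20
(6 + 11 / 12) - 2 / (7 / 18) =149 / 84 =1.77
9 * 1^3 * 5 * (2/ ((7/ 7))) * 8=720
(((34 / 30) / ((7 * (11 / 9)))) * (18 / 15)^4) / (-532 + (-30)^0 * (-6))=-33048 / 64728125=-0.00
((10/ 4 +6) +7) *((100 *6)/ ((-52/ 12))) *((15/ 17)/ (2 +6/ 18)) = -1255500/ 1547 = -811.57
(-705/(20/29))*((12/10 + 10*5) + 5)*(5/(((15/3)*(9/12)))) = -383003/5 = -76600.60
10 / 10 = 1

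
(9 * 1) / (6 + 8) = 9 / 14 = 0.64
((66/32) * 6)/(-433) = -99/3464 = -0.03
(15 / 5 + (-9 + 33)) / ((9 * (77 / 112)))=48 / 11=4.36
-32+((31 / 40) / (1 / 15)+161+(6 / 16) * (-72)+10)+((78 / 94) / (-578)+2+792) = 99712647 / 108664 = 917.62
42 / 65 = 0.65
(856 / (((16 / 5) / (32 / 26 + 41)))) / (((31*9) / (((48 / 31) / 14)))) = 391620 / 87451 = 4.48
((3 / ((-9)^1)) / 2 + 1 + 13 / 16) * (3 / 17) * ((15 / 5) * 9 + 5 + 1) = 2607 / 272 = 9.58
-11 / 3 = -3.67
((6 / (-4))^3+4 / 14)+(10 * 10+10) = 5987 / 56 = 106.91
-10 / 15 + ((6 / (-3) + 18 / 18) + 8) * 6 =124 / 3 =41.33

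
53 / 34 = 1.56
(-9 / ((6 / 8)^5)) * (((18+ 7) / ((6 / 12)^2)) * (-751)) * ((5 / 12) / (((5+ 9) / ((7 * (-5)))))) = -240320000 / 81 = -2966913.58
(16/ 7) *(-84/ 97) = -192/ 97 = -1.98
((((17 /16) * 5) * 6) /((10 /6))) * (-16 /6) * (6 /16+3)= -1377 /8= -172.12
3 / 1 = 3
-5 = -5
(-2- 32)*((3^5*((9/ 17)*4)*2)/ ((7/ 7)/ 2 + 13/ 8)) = -279936/ 17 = -16466.82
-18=-18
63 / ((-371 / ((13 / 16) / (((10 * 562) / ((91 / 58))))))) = -10647 / 276414080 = -0.00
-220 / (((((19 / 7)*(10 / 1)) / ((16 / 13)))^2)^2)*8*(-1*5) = 3461742592 / 93052452025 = 0.04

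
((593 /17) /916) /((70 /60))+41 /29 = 2286173 /1580558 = 1.45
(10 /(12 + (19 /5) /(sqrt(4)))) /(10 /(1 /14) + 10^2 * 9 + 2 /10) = 500 /722939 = 0.00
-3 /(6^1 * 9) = -1 /18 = -0.06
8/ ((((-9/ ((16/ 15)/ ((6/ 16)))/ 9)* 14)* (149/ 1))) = -0.01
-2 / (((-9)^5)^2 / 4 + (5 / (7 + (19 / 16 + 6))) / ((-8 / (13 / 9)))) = -16344 / 7123500530723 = -0.00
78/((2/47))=1833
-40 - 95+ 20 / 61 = -8215 / 61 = -134.67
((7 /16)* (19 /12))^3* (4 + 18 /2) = 30584281 /7077888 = 4.32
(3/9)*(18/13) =6/13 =0.46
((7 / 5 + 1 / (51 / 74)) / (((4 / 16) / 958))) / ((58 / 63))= 29251572 / 2465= 11866.76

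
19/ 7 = 2.71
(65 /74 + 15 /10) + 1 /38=3381 /1406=2.40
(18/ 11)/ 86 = 9/ 473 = 0.02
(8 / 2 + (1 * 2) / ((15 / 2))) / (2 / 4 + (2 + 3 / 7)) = 896 / 615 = 1.46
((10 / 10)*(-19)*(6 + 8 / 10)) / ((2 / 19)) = -6137 / 5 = -1227.40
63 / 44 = 1.43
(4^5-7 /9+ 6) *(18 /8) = 9263 /4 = 2315.75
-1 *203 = -203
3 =3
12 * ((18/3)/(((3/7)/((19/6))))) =532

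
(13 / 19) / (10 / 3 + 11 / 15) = 195 / 1159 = 0.17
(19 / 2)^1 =19 / 2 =9.50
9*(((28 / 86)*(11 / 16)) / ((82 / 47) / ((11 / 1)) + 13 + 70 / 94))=119427 / 824224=0.14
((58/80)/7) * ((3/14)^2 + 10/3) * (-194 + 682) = 3515003/20580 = 170.80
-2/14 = -1/7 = -0.14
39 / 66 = 13 / 22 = 0.59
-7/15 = -0.47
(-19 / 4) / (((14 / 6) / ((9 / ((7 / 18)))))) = -4617 / 98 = -47.11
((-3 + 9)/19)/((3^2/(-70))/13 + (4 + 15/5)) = 5460/120859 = 0.05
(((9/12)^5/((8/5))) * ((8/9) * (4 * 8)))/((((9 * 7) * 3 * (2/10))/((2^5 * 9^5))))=1476225/7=210889.29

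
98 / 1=98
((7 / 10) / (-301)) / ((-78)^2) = -1 / 2616120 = -0.00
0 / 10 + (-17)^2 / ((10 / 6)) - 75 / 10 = 1659 / 10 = 165.90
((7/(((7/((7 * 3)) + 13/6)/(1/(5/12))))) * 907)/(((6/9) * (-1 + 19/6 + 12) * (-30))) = -228564/10625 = -21.51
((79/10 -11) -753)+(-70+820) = -61/10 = -6.10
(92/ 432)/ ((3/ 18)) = 23/ 18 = 1.28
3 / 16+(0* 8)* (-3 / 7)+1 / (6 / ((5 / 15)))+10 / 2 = 755 / 144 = 5.24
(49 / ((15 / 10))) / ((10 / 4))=196 / 15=13.07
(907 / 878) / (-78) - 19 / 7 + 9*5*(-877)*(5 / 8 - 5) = 165539049835 / 958776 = 172656.65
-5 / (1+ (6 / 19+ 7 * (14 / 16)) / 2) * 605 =-919600 / 1283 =-716.76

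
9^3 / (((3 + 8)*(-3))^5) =-3 / 161051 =-0.00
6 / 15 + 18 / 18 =7 / 5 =1.40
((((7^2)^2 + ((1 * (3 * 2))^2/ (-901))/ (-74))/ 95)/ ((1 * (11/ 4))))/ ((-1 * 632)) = -842549/ 57939706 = -0.01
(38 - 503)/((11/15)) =-6975/11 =-634.09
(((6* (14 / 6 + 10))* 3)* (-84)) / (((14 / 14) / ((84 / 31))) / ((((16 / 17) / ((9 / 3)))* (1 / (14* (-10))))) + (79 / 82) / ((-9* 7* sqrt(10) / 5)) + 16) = 4735823383444608 / 37760495533289 - 243536315904* sqrt(10) / 37760495533289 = 125.40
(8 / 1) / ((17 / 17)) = 8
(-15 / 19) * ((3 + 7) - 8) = -1.58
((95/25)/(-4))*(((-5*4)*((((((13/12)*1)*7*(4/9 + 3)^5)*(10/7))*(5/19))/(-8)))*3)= -9304474075/944784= -9848.26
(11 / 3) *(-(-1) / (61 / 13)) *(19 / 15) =2717 / 2745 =0.99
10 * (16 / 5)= 32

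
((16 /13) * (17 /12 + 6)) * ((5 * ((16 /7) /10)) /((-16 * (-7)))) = 178 /1911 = 0.09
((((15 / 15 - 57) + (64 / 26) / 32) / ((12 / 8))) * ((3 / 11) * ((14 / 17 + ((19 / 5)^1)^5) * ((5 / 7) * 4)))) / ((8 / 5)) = -14401.56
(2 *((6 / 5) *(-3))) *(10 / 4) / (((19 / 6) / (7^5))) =-1815156 / 19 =-95534.53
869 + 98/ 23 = 20085/ 23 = 873.26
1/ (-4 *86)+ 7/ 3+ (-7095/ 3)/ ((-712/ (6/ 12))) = 733175/ 183696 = 3.99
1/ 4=0.25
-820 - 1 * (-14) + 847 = 41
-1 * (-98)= 98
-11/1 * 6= -66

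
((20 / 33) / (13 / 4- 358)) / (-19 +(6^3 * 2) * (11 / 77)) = -560 / 14001273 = -0.00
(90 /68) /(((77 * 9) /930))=2325 /1309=1.78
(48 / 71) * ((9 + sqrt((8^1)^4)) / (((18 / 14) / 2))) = 16352 / 213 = 76.77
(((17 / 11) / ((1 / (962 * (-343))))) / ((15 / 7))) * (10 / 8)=-297469.35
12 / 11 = 1.09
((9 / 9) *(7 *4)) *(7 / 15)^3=9604 / 3375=2.85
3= 3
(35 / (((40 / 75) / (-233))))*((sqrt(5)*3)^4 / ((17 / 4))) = -247708125 / 34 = -7285533.09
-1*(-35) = 35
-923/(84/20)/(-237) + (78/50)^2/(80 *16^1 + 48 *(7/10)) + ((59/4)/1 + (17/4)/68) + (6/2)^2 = 202194292159/8172234000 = 24.74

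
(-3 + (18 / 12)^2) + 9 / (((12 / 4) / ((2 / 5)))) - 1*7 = -131 / 20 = -6.55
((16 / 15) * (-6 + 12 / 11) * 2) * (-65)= 680.73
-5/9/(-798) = 5/7182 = 0.00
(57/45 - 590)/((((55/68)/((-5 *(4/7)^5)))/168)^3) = 13738805118536792408064/92113766322655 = 149150400.28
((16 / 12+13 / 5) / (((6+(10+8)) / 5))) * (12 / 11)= 59 / 66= 0.89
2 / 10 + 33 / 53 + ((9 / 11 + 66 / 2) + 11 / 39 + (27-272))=-23882618 / 113685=-210.08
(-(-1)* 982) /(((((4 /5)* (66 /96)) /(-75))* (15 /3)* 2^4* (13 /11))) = -36825 /26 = -1416.35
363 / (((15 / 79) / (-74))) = -707366 / 5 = -141473.20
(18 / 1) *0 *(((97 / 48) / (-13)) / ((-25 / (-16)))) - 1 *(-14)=14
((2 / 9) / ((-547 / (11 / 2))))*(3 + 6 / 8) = -55 / 6564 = -0.01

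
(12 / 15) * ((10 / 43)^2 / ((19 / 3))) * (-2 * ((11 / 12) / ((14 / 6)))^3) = -19965 / 24099866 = -0.00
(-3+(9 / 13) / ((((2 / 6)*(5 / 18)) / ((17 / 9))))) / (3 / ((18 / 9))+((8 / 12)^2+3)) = 13014 / 5785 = 2.25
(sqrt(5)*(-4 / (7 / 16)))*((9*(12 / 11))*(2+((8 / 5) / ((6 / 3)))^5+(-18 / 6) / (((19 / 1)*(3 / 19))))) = -28677888*sqrt(5) / 240625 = -266.50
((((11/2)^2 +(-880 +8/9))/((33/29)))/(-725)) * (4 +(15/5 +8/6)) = 30559/3564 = 8.57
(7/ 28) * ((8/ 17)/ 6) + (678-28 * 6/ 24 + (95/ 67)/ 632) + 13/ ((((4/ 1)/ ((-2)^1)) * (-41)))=59427186769/ 88541304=671.18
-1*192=-192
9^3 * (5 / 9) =405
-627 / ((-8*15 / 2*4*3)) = 209 / 240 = 0.87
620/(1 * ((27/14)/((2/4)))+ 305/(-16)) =-69440/1703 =-40.78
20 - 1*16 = 4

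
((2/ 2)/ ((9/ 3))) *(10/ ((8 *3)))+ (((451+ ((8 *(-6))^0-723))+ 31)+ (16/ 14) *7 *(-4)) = -9787/ 36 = -271.86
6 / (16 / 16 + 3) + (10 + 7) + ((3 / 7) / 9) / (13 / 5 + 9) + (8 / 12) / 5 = 18917 / 1015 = 18.64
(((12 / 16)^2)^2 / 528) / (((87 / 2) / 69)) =621 / 653312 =0.00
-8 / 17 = -0.47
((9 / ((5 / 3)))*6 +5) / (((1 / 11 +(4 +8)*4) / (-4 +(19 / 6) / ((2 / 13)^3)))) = 85470407 / 126960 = 673.21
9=9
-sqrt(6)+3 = 0.55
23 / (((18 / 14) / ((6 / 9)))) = 322 / 27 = 11.93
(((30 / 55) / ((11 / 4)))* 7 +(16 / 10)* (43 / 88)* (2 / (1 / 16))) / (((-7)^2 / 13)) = 207688 / 29645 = 7.01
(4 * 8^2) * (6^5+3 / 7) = 1990765.71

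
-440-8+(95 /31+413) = -990 /31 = -31.94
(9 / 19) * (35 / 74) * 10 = 1575 / 703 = 2.24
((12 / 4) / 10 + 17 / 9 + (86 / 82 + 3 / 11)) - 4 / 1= -19873 / 40590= -0.49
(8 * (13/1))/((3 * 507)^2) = 8/177957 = 0.00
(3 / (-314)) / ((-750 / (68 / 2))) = 17 / 39250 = 0.00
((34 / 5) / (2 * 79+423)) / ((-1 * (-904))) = 0.00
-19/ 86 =-0.22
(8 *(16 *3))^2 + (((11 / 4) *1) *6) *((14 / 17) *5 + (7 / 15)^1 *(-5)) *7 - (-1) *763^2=24814257 / 34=729831.09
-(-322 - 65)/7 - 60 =-4.71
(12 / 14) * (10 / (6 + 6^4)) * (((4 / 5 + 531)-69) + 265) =7278 / 1519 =4.79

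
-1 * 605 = -605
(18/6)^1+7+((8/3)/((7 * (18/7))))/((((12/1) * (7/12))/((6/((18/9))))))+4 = 886/63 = 14.06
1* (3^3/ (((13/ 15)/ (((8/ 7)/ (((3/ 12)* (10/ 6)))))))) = 7776/ 91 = 85.45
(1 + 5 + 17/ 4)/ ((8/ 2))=41/ 16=2.56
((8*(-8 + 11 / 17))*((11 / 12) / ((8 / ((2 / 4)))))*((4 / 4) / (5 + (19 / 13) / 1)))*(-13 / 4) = 232375 / 137088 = 1.70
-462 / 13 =-35.54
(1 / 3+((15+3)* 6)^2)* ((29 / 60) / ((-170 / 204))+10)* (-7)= -38457307 / 50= -769146.14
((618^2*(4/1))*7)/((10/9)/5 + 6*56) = 48122424/1513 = 31805.96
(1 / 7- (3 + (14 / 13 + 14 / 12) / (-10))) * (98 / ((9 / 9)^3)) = -20125 / 78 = -258.01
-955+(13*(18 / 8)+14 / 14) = -924.75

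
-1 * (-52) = 52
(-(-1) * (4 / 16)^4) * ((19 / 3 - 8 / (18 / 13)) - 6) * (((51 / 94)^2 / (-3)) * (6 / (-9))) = -14161 / 10179072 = -0.00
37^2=1369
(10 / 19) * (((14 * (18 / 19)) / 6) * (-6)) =-2520 / 361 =-6.98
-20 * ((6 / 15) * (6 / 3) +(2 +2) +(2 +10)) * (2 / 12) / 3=-56 / 3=-18.67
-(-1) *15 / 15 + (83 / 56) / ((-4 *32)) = 7085 / 7168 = 0.99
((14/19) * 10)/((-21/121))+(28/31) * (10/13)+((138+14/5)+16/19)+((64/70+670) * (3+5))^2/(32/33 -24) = -175980973557124/140697375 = -1250776.52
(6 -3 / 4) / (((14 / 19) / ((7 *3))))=1197 / 8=149.62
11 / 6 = 1.83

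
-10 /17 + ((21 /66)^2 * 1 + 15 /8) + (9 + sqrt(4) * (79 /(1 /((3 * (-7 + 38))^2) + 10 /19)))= 442056768893 /1423592104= 310.52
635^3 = 256047875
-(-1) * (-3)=-3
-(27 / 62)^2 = -729 / 3844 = -0.19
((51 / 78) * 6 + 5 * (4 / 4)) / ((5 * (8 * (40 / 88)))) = 319 / 650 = 0.49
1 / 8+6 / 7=55 / 56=0.98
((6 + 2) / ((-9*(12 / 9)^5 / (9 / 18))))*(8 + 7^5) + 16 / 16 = -453749 / 256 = -1772.46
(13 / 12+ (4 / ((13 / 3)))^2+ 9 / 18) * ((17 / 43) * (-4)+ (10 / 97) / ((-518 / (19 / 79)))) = -666591349699 / 173075261268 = -3.85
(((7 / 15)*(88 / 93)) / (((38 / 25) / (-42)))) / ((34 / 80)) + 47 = 18.29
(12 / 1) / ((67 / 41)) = 492 / 67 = 7.34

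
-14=-14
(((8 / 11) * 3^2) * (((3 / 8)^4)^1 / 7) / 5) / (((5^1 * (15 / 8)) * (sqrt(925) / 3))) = 729 * sqrt(37) / 113960000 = 0.00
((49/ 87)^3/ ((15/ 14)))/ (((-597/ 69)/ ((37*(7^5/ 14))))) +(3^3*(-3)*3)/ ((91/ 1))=-153603808748228/ 178872462405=-858.73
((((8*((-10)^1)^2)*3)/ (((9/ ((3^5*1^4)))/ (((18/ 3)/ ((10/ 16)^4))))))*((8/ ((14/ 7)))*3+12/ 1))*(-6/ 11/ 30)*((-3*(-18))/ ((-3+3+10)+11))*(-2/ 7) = 55037657088/ 67375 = 816885.45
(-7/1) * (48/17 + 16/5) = -3584/85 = -42.16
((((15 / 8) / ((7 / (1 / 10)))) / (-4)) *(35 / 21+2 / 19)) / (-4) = 101 / 34048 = 0.00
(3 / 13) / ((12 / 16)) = 4 / 13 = 0.31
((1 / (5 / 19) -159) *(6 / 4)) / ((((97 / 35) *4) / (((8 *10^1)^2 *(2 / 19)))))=-268800 / 19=-14147.37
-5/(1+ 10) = -5/11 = -0.45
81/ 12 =27/ 4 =6.75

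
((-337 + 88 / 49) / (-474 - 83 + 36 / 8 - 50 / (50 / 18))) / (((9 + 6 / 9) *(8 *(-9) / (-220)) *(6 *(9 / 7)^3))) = 100375 / 6891966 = 0.01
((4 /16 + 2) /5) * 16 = 36 /5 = 7.20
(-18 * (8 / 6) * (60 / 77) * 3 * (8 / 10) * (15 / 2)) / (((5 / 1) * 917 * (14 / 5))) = -12960 / 494263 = -0.03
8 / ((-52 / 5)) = -10 / 13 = -0.77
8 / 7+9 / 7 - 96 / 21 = -15 / 7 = -2.14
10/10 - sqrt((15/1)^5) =1 - 225 * sqrt(15) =-870.42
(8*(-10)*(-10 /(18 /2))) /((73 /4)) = 3200 /657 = 4.87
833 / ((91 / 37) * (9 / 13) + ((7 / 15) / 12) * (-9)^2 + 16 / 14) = 4314940 / 31057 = 138.94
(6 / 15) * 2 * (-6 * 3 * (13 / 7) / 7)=-936 / 245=-3.82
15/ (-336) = -5/ 112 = -0.04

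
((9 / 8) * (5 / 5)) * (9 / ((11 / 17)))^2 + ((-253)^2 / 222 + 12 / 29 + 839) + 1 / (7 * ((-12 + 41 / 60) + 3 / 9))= 1345.38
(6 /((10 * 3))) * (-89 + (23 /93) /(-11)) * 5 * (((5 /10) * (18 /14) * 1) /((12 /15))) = -97575 /1364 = -71.54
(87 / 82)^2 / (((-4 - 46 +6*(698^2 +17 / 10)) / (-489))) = -18506205 / 98277452804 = -0.00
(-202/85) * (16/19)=-3232/1615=-2.00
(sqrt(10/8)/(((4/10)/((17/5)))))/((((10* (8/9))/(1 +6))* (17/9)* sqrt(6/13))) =189* sqrt(390)/640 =5.83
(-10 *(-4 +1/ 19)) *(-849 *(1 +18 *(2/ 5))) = -274807.89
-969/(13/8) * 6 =-46512/13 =-3577.85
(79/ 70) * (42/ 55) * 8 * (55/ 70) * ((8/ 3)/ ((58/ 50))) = 2528/ 203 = 12.45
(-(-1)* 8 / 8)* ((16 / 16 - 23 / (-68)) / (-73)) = -91 / 4964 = -0.02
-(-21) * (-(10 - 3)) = -147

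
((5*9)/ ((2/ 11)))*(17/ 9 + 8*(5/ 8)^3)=121715/ 128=950.90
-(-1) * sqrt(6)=sqrt(6)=2.45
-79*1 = -79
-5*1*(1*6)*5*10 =-1500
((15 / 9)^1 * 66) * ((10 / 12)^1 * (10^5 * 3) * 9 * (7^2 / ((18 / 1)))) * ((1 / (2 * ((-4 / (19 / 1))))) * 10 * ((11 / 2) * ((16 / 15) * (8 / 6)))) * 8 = -1001342222222.22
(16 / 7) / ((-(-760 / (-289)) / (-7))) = 6.08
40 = 40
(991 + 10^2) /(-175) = -6.23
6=6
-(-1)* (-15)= -15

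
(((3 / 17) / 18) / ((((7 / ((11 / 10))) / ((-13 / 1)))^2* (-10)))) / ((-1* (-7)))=-20449 / 34986000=-0.00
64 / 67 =0.96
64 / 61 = 1.05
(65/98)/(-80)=-13/1568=-0.01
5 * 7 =35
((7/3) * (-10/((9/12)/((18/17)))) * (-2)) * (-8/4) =-2240/17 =-131.76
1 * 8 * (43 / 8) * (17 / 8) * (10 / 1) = 3655 / 4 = 913.75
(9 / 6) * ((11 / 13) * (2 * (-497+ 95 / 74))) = -1210539 / 962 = -1258.36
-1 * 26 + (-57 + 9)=-74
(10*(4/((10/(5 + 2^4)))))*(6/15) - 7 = 133/5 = 26.60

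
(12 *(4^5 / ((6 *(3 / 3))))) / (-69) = -2048 / 69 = -29.68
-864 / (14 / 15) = -6480 / 7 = -925.71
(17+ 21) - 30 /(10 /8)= 14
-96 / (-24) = 4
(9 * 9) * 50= 4050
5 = 5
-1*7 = -7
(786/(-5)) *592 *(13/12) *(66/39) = -853072/5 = -170614.40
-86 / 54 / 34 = -43 / 918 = -0.05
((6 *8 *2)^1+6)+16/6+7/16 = 5045/48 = 105.10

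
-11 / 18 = -0.61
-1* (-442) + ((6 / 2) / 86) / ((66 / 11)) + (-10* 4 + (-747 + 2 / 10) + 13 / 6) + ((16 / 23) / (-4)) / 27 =-182987093 / 534060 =-342.63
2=2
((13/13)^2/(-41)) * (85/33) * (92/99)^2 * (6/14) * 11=-719440/2812887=-0.26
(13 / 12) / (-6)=-13 / 72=-0.18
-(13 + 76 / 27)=-427 / 27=-15.81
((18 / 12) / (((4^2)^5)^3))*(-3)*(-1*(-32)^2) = 0.00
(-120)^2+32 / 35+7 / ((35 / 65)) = 14413.91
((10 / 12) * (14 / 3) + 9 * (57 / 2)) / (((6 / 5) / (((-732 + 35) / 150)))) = -3266839 / 3240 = -1008.28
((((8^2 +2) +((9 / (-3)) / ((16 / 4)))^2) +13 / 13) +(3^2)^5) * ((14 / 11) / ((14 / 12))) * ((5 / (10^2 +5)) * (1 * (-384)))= -90803040 / 77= -1179260.26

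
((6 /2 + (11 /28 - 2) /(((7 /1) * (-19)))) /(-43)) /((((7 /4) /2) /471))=-10566414 /280231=-37.71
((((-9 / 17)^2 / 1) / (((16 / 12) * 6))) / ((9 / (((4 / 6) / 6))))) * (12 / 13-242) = -1567 / 15028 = -0.10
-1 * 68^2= -4624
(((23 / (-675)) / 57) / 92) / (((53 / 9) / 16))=-4 / 226575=-0.00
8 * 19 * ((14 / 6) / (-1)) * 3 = -1064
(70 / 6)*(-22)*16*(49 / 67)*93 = -18714080 / 67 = -279314.63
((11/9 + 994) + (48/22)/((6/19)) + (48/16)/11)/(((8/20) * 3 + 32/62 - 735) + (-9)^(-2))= -2386845/1746008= -1.37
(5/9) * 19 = 95/9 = 10.56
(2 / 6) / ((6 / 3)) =1 / 6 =0.17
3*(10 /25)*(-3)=-18 /5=-3.60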